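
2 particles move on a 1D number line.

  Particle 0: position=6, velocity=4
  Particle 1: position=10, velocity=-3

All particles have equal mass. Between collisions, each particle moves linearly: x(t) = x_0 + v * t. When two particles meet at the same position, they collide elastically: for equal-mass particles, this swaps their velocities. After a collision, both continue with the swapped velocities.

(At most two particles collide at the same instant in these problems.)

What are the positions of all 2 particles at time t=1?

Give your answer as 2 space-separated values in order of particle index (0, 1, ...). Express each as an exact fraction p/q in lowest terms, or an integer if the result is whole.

Answer: 7 10

Derivation:
Collision at t=4/7: particles 0 and 1 swap velocities; positions: p0=58/7 p1=58/7; velocities now: v0=-3 v1=4
Advance to t=1 (no further collisions before then); velocities: v0=-3 v1=4; positions = 7 10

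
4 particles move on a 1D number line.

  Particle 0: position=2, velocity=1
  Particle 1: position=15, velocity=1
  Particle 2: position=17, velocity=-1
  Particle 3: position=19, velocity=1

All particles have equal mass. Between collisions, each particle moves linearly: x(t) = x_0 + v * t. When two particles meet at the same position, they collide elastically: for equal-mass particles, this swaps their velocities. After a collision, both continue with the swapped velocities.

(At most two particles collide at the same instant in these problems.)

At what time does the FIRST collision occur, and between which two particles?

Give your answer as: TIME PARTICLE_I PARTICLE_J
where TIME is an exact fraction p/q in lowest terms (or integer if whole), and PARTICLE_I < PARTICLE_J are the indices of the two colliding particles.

Pair (0,1): pos 2,15 vel 1,1 -> not approaching (rel speed 0 <= 0)
Pair (1,2): pos 15,17 vel 1,-1 -> gap=2, closing at 2/unit, collide at t=1
Pair (2,3): pos 17,19 vel -1,1 -> not approaching (rel speed -2 <= 0)
Earliest collision: t=1 between 1 and 2

Answer: 1 1 2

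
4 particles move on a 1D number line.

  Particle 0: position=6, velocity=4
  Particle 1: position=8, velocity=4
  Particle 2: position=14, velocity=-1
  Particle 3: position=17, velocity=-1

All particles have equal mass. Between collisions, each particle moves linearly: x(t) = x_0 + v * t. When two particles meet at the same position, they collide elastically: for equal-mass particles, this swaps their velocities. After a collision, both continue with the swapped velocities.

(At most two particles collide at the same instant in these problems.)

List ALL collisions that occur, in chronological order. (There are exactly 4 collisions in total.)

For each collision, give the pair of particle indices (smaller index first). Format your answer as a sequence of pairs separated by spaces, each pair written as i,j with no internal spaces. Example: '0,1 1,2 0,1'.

Collision at t=6/5: particles 1 and 2 swap velocities; positions: p0=54/5 p1=64/5 p2=64/5 p3=79/5; velocities now: v0=4 v1=-1 v2=4 v3=-1
Collision at t=8/5: particles 0 and 1 swap velocities; positions: p0=62/5 p1=62/5 p2=72/5 p3=77/5; velocities now: v0=-1 v1=4 v2=4 v3=-1
Collision at t=9/5: particles 2 and 3 swap velocities; positions: p0=61/5 p1=66/5 p2=76/5 p3=76/5; velocities now: v0=-1 v1=4 v2=-1 v3=4
Collision at t=11/5: particles 1 and 2 swap velocities; positions: p0=59/5 p1=74/5 p2=74/5 p3=84/5; velocities now: v0=-1 v1=-1 v2=4 v3=4

Answer: 1,2 0,1 2,3 1,2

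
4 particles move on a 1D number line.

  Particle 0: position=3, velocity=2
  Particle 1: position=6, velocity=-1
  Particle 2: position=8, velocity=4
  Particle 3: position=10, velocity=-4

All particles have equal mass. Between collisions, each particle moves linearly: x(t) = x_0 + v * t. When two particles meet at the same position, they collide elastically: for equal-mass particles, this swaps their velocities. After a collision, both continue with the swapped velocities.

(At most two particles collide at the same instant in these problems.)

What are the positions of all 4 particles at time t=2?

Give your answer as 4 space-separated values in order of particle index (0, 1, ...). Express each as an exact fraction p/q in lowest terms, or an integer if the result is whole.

Collision at t=1/4: particles 2 and 3 swap velocities; positions: p0=7/2 p1=23/4 p2=9 p3=9; velocities now: v0=2 v1=-1 v2=-4 v3=4
Collision at t=1: particles 0 and 1 swap velocities; positions: p0=5 p1=5 p2=6 p3=12; velocities now: v0=-1 v1=2 v2=-4 v3=4
Collision at t=7/6: particles 1 and 2 swap velocities; positions: p0=29/6 p1=16/3 p2=16/3 p3=38/3; velocities now: v0=-1 v1=-4 v2=2 v3=4
Collision at t=4/3: particles 0 and 1 swap velocities; positions: p0=14/3 p1=14/3 p2=17/3 p3=40/3; velocities now: v0=-4 v1=-1 v2=2 v3=4
Advance to t=2 (no further collisions before then); velocities: v0=-4 v1=-1 v2=2 v3=4; positions = 2 4 7 16

Answer: 2 4 7 16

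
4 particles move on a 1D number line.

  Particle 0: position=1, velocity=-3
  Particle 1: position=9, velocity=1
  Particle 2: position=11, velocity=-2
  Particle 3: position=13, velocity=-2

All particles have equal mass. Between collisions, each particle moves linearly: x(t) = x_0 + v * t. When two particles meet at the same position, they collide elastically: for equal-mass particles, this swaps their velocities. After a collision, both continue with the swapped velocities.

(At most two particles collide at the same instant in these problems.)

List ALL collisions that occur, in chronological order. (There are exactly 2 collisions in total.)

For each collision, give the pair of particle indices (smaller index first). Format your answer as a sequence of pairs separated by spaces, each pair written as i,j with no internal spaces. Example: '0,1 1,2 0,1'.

Collision at t=2/3: particles 1 and 2 swap velocities; positions: p0=-1 p1=29/3 p2=29/3 p3=35/3; velocities now: v0=-3 v1=-2 v2=1 v3=-2
Collision at t=4/3: particles 2 and 3 swap velocities; positions: p0=-3 p1=25/3 p2=31/3 p3=31/3; velocities now: v0=-3 v1=-2 v2=-2 v3=1

Answer: 1,2 2,3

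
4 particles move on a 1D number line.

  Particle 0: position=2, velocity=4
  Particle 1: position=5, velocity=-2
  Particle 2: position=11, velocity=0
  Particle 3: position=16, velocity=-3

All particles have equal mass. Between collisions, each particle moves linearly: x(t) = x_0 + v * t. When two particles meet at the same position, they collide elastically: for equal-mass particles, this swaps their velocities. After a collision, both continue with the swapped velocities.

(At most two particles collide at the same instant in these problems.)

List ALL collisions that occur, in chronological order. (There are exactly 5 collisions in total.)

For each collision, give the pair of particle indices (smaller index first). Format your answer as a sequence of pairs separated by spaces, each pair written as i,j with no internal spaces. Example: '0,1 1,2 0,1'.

Answer: 0,1 2,3 1,2 2,3 0,1

Derivation:
Collision at t=1/2: particles 0 and 1 swap velocities; positions: p0=4 p1=4 p2=11 p3=29/2; velocities now: v0=-2 v1=4 v2=0 v3=-3
Collision at t=5/3: particles 2 and 3 swap velocities; positions: p0=5/3 p1=26/3 p2=11 p3=11; velocities now: v0=-2 v1=4 v2=-3 v3=0
Collision at t=2: particles 1 and 2 swap velocities; positions: p0=1 p1=10 p2=10 p3=11; velocities now: v0=-2 v1=-3 v2=4 v3=0
Collision at t=9/4: particles 2 and 3 swap velocities; positions: p0=1/2 p1=37/4 p2=11 p3=11; velocities now: v0=-2 v1=-3 v2=0 v3=4
Collision at t=11: particles 0 and 1 swap velocities; positions: p0=-17 p1=-17 p2=11 p3=46; velocities now: v0=-3 v1=-2 v2=0 v3=4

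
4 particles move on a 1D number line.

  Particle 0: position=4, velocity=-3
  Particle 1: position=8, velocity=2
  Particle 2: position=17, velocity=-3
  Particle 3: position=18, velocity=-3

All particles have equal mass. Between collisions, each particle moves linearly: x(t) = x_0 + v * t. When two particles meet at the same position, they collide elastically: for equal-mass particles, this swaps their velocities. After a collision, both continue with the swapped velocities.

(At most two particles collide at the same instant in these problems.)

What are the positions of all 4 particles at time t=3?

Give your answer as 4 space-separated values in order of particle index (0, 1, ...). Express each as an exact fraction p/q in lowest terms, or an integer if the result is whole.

Collision at t=9/5: particles 1 and 2 swap velocities; positions: p0=-7/5 p1=58/5 p2=58/5 p3=63/5; velocities now: v0=-3 v1=-3 v2=2 v3=-3
Collision at t=2: particles 2 and 3 swap velocities; positions: p0=-2 p1=11 p2=12 p3=12; velocities now: v0=-3 v1=-3 v2=-3 v3=2
Advance to t=3 (no further collisions before then); velocities: v0=-3 v1=-3 v2=-3 v3=2; positions = -5 8 9 14

Answer: -5 8 9 14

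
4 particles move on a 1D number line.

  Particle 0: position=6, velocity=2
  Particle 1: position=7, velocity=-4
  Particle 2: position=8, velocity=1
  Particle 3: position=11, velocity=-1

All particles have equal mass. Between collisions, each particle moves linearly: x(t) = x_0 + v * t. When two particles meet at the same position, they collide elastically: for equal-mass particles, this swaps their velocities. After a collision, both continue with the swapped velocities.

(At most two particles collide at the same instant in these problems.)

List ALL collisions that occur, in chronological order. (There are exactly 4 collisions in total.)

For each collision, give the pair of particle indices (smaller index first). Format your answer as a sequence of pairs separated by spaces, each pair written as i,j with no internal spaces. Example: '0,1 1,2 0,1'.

Answer: 0,1 2,3 1,2 2,3

Derivation:
Collision at t=1/6: particles 0 and 1 swap velocities; positions: p0=19/3 p1=19/3 p2=49/6 p3=65/6; velocities now: v0=-4 v1=2 v2=1 v3=-1
Collision at t=3/2: particles 2 and 3 swap velocities; positions: p0=1 p1=9 p2=19/2 p3=19/2; velocities now: v0=-4 v1=2 v2=-1 v3=1
Collision at t=5/3: particles 1 and 2 swap velocities; positions: p0=1/3 p1=28/3 p2=28/3 p3=29/3; velocities now: v0=-4 v1=-1 v2=2 v3=1
Collision at t=2: particles 2 and 3 swap velocities; positions: p0=-1 p1=9 p2=10 p3=10; velocities now: v0=-4 v1=-1 v2=1 v3=2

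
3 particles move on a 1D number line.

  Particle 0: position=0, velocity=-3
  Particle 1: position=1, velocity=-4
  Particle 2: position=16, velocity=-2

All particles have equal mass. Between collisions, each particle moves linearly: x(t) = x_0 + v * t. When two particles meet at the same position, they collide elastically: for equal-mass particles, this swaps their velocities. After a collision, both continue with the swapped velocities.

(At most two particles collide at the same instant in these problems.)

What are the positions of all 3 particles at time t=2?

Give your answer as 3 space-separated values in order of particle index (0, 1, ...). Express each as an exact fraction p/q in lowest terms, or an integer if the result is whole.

Collision at t=1: particles 0 and 1 swap velocities; positions: p0=-3 p1=-3 p2=14; velocities now: v0=-4 v1=-3 v2=-2
Advance to t=2 (no further collisions before then); velocities: v0=-4 v1=-3 v2=-2; positions = -7 -6 12

Answer: -7 -6 12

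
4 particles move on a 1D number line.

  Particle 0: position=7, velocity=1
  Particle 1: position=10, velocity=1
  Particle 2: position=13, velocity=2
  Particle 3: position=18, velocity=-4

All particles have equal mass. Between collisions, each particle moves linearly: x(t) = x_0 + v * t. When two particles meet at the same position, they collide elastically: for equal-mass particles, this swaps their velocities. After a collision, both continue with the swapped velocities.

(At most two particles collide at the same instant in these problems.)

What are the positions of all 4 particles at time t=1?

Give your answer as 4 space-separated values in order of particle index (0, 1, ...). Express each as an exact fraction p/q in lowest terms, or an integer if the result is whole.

Collision at t=5/6: particles 2 and 3 swap velocities; positions: p0=47/6 p1=65/6 p2=44/3 p3=44/3; velocities now: v0=1 v1=1 v2=-4 v3=2
Advance to t=1 (no further collisions before then); velocities: v0=1 v1=1 v2=-4 v3=2; positions = 8 11 14 15

Answer: 8 11 14 15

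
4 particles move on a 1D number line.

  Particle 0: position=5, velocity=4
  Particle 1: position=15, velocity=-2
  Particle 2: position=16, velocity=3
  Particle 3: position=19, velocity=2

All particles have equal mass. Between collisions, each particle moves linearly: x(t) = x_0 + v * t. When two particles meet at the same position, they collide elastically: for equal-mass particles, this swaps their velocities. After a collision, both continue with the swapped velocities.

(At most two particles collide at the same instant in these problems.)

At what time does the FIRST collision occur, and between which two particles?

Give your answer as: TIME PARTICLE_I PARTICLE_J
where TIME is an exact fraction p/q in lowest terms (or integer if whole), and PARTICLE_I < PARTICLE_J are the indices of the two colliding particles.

Pair (0,1): pos 5,15 vel 4,-2 -> gap=10, closing at 6/unit, collide at t=5/3
Pair (1,2): pos 15,16 vel -2,3 -> not approaching (rel speed -5 <= 0)
Pair (2,3): pos 16,19 vel 3,2 -> gap=3, closing at 1/unit, collide at t=3
Earliest collision: t=5/3 between 0 and 1

Answer: 5/3 0 1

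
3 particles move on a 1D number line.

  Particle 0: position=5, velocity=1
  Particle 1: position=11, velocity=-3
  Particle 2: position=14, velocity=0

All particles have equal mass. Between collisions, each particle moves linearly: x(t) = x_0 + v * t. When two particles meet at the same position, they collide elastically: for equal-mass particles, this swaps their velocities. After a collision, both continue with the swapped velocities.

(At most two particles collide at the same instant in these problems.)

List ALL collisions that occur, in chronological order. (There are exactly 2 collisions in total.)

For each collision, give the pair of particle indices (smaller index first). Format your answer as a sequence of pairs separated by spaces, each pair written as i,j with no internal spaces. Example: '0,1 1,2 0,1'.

Answer: 0,1 1,2

Derivation:
Collision at t=3/2: particles 0 and 1 swap velocities; positions: p0=13/2 p1=13/2 p2=14; velocities now: v0=-3 v1=1 v2=0
Collision at t=9: particles 1 and 2 swap velocities; positions: p0=-16 p1=14 p2=14; velocities now: v0=-3 v1=0 v2=1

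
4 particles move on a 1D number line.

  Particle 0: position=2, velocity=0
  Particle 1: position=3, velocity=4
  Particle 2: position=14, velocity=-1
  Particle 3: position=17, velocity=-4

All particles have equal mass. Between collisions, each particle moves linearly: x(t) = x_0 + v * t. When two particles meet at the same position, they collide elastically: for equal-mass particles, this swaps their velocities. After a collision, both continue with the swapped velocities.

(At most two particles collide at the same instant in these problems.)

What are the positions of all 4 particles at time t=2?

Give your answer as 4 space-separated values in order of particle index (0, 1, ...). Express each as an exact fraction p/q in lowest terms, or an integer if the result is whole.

Answer: 2 9 11 12

Derivation:
Collision at t=1: particles 2 and 3 swap velocities; positions: p0=2 p1=7 p2=13 p3=13; velocities now: v0=0 v1=4 v2=-4 v3=-1
Collision at t=7/4: particles 1 and 2 swap velocities; positions: p0=2 p1=10 p2=10 p3=49/4; velocities now: v0=0 v1=-4 v2=4 v3=-1
Advance to t=2 (no further collisions before then); velocities: v0=0 v1=-4 v2=4 v3=-1; positions = 2 9 11 12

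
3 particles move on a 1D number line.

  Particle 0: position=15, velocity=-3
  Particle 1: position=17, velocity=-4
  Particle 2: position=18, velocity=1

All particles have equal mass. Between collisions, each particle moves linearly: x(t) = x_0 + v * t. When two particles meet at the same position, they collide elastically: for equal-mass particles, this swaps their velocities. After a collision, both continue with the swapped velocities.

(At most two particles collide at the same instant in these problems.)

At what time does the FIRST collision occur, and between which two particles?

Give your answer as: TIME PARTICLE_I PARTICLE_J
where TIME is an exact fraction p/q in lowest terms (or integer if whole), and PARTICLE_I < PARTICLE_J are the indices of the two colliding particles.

Pair (0,1): pos 15,17 vel -3,-4 -> gap=2, closing at 1/unit, collide at t=2
Pair (1,2): pos 17,18 vel -4,1 -> not approaching (rel speed -5 <= 0)
Earliest collision: t=2 between 0 and 1

Answer: 2 0 1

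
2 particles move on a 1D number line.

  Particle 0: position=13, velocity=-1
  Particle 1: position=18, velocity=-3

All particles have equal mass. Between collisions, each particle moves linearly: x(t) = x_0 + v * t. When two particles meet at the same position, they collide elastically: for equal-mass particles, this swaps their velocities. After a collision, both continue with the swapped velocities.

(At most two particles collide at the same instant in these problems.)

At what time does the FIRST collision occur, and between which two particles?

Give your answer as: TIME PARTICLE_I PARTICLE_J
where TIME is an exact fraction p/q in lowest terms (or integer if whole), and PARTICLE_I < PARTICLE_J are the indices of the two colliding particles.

Answer: 5/2 0 1

Derivation:
Pair (0,1): pos 13,18 vel -1,-3 -> gap=5, closing at 2/unit, collide at t=5/2
Earliest collision: t=5/2 between 0 and 1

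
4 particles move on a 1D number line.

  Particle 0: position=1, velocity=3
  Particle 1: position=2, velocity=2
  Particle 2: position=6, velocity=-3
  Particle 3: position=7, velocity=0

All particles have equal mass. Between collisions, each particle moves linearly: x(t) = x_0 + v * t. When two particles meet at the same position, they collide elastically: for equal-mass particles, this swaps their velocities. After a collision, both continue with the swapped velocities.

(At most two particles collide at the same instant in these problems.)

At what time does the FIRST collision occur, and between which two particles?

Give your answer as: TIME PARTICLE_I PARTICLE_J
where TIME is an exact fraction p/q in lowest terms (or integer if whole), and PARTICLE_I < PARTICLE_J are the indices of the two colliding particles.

Answer: 4/5 1 2

Derivation:
Pair (0,1): pos 1,2 vel 3,2 -> gap=1, closing at 1/unit, collide at t=1
Pair (1,2): pos 2,6 vel 2,-3 -> gap=4, closing at 5/unit, collide at t=4/5
Pair (2,3): pos 6,7 vel -3,0 -> not approaching (rel speed -3 <= 0)
Earliest collision: t=4/5 between 1 and 2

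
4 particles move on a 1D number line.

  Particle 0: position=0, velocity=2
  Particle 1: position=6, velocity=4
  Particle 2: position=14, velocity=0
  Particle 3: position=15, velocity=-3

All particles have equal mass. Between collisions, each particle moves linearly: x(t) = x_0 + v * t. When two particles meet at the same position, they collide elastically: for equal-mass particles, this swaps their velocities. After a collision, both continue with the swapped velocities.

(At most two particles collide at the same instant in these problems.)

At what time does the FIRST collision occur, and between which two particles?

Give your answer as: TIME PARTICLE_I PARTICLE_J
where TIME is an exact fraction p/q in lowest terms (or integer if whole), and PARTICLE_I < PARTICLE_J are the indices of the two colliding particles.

Answer: 1/3 2 3

Derivation:
Pair (0,1): pos 0,6 vel 2,4 -> not approaching (rel speed -2 <= 0)
Pair (1,2): pos 6,14 vel 4,0 -> gap=8, closing at 4/unit, collide at t=2
Pair (2,3): pos 14,15 vel 0,-3 -> gap=1, closing at 3/unit, collide at t=1/3
Earliest collision: t=1/3 between 2 and 3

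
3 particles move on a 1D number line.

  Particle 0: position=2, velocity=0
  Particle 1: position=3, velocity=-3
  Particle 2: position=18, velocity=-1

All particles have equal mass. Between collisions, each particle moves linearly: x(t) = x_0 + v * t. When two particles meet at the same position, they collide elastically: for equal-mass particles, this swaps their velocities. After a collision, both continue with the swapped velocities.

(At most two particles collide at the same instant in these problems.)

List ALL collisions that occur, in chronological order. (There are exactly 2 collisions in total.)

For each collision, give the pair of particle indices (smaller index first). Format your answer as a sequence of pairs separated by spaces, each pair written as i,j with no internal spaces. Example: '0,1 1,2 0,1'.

Answer: 0,1 1,2

Derivation:
Collision at t=1/3: particles 0 and 1 swap velocities; positions: p0=2 p1=2 p2=53/3; velocities now: v0=-3 v1=0 v2=-1
Collision at t=16: particles 1 and 2 swap velocities; positions: p0=-45 p1=2 p2=2; velocities now: v0=-3 v1=-1 v2=0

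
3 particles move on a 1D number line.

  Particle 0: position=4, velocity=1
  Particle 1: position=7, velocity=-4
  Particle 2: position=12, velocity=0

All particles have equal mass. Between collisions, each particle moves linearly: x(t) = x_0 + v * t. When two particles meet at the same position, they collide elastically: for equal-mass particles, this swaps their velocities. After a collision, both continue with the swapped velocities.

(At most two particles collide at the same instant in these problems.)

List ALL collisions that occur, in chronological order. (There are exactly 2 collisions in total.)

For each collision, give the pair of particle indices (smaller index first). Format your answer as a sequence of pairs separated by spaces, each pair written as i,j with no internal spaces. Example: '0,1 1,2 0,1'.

Collision at t=3/5: particles 0 and 1 swap velocities; positions: p0=23/5 p1=23/5 p2=12; velocities now: v0=-4 v1=1 v2=0
Collision at t=8: particles 1 and 2 swap velocities; positions: p0=-25 p1=12 p2=12; velocities now: v0=-4 v1=0 v2=1

Answer: 0,1 1,2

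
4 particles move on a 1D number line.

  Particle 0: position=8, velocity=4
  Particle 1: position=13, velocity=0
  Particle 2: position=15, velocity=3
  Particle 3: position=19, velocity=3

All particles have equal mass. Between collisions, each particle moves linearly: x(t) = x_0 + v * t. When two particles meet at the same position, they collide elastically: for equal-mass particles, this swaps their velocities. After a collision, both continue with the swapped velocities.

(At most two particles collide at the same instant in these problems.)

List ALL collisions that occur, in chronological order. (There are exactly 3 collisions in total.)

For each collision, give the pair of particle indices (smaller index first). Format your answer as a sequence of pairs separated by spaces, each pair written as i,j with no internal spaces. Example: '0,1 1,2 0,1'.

Collision at t=5/4: particles 0 and 1 swap velocities; positions: p0=13 p1=13 p2=75/4 p3=91/4; velocities now: v0=0 v1=4 v2=3 v3=3
Collision at t=7: particles 1 and 2 swap velocities; positions: p0=13 p1=36 p2=36 p3=40; velocities now: v0=0 v1=3 v2=4 v3=3
Collision at t=11: particles 2 and 3 swap velocities; positions: p0=13 p1=48 p2=52 p3=52; velocities now: v0=0 v1=3 v2=3 v3=4

Answer: 0,1 1,2 2,3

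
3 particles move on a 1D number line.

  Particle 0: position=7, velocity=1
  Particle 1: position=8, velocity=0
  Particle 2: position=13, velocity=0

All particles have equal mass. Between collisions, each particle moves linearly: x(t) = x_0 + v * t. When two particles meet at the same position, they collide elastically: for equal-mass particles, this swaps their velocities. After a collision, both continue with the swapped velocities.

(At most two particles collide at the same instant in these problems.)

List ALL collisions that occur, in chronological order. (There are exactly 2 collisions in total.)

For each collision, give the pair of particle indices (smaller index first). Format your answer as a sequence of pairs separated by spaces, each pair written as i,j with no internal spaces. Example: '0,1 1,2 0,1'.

Collision at t=1: particles 0 and 1 swap velocities; positions: p0=8 p1=8 p2=13; velocities now: v0=0 v1=1 v2=0
Collision at t=6: particles 1 and 2 swap velocities; positions: p0=8 p1=13 p2=13; velocities now: v0=0 v1=0 v2=1

Answer: 0,1 1,2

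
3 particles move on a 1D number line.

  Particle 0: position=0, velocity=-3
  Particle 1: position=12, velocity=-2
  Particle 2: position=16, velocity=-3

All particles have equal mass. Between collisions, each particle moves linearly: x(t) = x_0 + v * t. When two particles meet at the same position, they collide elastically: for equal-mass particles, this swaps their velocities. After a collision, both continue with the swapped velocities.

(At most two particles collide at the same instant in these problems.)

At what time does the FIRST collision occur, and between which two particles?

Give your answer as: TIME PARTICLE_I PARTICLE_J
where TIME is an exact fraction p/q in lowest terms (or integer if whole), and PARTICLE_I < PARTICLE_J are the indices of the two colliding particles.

Answer: 4 1 2

Derivation:
Pair (0,1): pos 0,12 vel -3,-2 -> not approaching (rel speed -1 <= 0)
Pair (1,2): pos 12,16 vel -2,-3 -> gap=4, closing at 1/unit, collide at t=4
Earliest collision: t=4 between 1 and 2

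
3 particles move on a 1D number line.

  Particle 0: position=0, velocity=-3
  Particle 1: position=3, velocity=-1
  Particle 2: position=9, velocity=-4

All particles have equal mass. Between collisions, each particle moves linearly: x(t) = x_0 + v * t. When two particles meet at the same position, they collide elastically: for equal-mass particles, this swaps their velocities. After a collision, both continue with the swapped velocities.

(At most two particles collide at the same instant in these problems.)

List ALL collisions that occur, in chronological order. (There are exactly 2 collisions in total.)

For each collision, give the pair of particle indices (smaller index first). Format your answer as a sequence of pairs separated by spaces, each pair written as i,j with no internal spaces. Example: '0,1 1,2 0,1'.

Answer: 1,2 0,1

Derivation:
Collision at t=2: particles 1 and 2 swap velocities; positions: p0=-6 p1=1 p2=1; velocities now: v0=-3 v1=-4 v2=-1
Collision at t=9: particles 0 and 1 swap velocities; positions: p0=-27 p1=-27 p2=-6; velocities now: v0=-4 v1=-3 v2=-1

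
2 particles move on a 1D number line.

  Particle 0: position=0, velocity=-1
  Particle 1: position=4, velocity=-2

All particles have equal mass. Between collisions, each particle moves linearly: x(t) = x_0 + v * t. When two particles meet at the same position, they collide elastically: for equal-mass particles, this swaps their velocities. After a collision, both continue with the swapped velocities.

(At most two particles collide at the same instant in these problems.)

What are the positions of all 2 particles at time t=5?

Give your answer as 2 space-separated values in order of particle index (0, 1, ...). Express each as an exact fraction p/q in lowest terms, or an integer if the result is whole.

Collision at t=4: particles 0 and 1 swap velocities; positions: p0=-4 p1=-4; velocities now: v0=-2 v1=-1
Advance to t=5 (no further collisions before then); velocities: v0=-2 v1=-1; positions = -6 -5

Answer: -6 -5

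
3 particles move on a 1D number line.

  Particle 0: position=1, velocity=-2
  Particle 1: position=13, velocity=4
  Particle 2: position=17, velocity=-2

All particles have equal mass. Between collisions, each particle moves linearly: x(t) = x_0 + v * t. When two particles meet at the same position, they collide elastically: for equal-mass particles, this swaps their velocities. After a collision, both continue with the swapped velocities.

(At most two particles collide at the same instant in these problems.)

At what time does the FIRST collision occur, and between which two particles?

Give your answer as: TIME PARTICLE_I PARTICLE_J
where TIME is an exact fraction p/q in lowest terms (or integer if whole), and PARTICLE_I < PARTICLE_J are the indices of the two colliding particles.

Answer: 2/3 1 2

Derivation:
Pair (0,1): pos 1,13 vel -2,4 -> not approaching (rel speed -6 <= 0)
Pair (1,2): pos 13,17 vel 4,-2 -> gap=4, closing at 6/unit, collide at t=2/3
Earliest collision: t=2/3 between 1 and 2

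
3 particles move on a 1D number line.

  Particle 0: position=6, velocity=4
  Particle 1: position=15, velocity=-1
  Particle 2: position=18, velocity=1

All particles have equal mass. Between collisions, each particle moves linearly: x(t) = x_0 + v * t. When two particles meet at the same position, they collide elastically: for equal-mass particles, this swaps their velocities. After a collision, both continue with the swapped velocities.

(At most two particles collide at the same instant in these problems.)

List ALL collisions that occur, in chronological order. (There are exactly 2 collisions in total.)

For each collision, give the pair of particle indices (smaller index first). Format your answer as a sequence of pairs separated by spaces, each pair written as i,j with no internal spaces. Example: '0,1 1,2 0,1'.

Answer: 0,1 1,2

Derivation:
Collision at t=9/5: particles 0 and 1 swap velocities; positions: p0=66/5 p1=66/5 p2=99/5; velocities now: v0=-1 v1=4 v2=1
Collision at t=4: particles 1 and 2 swap velocities; positions: p0=11 p1=22 p2=22; velocities now: v0=-1 v1=1 v2=4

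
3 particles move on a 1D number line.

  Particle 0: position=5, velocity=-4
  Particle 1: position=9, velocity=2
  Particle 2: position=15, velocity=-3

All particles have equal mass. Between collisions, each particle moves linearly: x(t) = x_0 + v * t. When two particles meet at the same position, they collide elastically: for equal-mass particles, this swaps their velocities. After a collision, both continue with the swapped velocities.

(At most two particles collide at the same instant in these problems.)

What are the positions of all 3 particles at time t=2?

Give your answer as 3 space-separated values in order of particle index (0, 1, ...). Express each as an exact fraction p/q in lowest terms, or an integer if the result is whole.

Answer: -3 9 13

Derivation:
Collision at t=6/5: particles 1 and 2 swap velocities; positions: p0=1/5 p1=57/5 p2=57/5; velocities now: v0=-4 v1=-3 v2=2
Advance to t=2 (no further collisions before then); velocities: v0=-4 v1=-3 v2=2; positions = -3 9 13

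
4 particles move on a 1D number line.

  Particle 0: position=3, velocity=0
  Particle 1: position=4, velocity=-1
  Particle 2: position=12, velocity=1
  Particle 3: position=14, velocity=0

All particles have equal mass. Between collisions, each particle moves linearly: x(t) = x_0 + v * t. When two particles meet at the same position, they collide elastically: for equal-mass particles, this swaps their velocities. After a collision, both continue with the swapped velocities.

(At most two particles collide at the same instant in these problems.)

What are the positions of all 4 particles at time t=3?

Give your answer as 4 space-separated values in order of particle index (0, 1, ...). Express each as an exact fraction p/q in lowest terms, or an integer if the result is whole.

Answer: 1 3 14 15

Derivation:
Collision at t=1: particles 0 and 1 swap velocities; positions: p0=3 p1=3 p2=13 p3=14; velocities now: v0=-1 v1=0 v2=1 v3=0
Collision at t=2: particles 2 and 3 swap velocities; positions: p0=2 p1=3 p2=14 p3=14; velocities now: v0=-1 v1=0 v2=0 v3=1
Advance to t=3 (no further collisions before then); velocities: v0=-1 v1=0 v2=0 v3=1; positions = 1 3 14 15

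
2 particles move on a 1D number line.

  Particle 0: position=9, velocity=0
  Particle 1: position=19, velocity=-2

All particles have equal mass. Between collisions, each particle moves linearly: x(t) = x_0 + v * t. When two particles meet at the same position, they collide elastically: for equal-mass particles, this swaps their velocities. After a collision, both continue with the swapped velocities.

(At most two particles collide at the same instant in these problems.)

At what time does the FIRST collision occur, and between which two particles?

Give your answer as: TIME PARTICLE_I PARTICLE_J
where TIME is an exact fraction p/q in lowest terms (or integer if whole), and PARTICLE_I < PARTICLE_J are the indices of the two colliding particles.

Answer: 5 0 1

Derivation:
Pair (0,1): pos 9,19 vel 0,-2 -> gap=10, closing at 2/unit, collide at t=5
Earliest collision: t=5 between 0 and 1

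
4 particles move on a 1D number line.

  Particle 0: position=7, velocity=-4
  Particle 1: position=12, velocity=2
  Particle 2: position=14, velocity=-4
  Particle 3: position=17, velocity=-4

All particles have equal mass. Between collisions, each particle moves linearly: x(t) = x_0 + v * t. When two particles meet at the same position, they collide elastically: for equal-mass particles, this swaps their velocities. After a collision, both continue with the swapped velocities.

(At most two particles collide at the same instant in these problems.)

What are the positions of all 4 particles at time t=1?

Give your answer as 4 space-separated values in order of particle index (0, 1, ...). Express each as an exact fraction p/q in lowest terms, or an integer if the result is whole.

Collision at t=1/3: particles 1 and 2 swap velocities; positions: p0=17/3 p1=38/3 p2=38/3 p3=47/3; velocities now: v0=-4 v1=-4 v2=2 v3=-4
Collision at t=5/6: particles 2 and 3 swap velocities; positions: p0=11/3 p1=32/3 p2=41/3 p3=41/3; velocities now: v0=-4 v1=-4 v2=-4 v3=2
Advance to t=1 (no further collisions before then); velocities: v0=-4 v1=-4 v2=-4 v3=2; positions = 3 10 13 14

Answer: 3 10 13 14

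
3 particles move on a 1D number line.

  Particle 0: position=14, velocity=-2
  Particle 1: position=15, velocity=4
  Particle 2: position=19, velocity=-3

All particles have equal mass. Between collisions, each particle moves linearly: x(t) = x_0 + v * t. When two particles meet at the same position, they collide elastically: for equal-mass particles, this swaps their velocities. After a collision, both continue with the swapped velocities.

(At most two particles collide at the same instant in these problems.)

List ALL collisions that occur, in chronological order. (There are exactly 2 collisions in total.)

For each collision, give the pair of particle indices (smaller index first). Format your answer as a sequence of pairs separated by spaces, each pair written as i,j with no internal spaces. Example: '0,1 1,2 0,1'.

Collision at t=4/7: particles 1 and 2 swap velocities; positions: p0=90/7 p1=121/7 p2=121/7; velocities now: v0=-2 v1=-3 v2=4
Collision at t=5: particles 0 and 1 swap velocities; positions: p0=4 p1=4 p2=35; velocities now: v0=-3 v1=-2 v2=4

Answer: 1,2 0,1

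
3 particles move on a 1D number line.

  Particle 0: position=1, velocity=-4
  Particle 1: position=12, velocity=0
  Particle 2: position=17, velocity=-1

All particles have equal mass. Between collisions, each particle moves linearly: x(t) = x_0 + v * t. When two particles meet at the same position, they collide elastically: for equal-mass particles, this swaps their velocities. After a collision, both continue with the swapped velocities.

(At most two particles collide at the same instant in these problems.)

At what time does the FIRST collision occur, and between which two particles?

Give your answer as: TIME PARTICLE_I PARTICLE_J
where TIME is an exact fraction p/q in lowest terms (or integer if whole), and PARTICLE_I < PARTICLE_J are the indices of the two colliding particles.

Answer: 5 1 2

Derivation:
Pair (0,1): pos 1,12 vel -4,0 -> not approaching (rel speed -4 <= 0)
Pair (1,2): pos 12,17 vel 0,-1 -> gap=5, closing at 1/unit, collide at t=5
Earliest collision: t=5 between 1 and 2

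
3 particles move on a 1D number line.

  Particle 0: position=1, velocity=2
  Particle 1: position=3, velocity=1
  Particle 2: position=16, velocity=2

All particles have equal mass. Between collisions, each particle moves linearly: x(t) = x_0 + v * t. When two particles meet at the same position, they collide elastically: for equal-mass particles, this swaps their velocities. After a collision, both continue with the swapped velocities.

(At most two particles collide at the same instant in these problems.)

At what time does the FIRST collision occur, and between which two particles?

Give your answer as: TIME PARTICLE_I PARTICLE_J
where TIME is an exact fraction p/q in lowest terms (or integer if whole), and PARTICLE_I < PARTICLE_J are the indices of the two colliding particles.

Pair (0,1): pos 1,3 vel 2,1 -> gap=2, closing at 1/unit, collide at t=2
Pair (1,2): pos 3,16 vel 1,2 -> not approaching (rel speed -1 <= 0)
Earliest collision: t=2 between 0 and 1

Answer: 2 0 1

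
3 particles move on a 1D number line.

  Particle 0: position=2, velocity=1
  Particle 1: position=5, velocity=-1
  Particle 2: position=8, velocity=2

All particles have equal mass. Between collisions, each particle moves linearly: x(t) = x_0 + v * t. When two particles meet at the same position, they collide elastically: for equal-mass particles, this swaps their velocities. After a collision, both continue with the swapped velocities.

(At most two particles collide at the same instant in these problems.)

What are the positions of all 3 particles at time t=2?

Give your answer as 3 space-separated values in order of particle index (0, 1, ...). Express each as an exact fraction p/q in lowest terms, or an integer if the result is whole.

Collision at t=3/2: particles 0 and 1 swap velocities; positions: p0=7/2 p1=7/2 p2=11; velocities now: v0=-1 v1=1 v2=2
Advance to t=2 (no further collisions before then); velocities: v0=-1 v1=1 v2=2; positions = 3 4 12

Answer: 3 4 12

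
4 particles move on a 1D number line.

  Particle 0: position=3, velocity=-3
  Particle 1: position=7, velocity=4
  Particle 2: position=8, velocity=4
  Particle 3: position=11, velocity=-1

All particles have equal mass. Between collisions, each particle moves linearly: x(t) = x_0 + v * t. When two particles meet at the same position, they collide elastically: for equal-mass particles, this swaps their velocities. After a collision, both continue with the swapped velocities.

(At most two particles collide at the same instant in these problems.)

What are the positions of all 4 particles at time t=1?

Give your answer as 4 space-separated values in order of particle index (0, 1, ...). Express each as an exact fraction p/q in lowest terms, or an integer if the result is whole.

Collision at t=3/5: particles 2 and 3 swap velocities; positions: p0=6/5 p1=47/5 p2=52/5 p3=52/5; velocities now: v0=-3 v1=4 v2=-1 v3=4
Collision at t=4/5: particles 1 and 2 swap velocities; positions: p0=3/5 p1=51/5 p2=51/5 p3=56/5; velocities now: v0=-3 v1=-1 v2=4 v3=4
Advance to t=1 (no further collisions before then); velocities: v0=-3 v1=-1 v2=4 v3=4; positions = 0 10 11 12

Answer: 0 10 11 12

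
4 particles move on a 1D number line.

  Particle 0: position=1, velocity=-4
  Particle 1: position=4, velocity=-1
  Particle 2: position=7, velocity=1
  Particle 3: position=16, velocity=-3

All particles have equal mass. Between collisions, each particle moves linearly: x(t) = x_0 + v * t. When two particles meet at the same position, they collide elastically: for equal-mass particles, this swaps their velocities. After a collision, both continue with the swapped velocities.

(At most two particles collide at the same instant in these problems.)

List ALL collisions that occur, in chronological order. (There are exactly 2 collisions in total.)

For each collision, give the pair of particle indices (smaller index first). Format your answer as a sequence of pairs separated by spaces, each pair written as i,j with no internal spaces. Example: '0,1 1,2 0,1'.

Answer: 2,3 1,2

Derivation:
Collision at t=9/4: particles 2 and 3 swap velocities; positions: p0=-8 p1=7/4 p2=37/4 p3=37/4; velocities now: v0=-4 v1=-1 v2=-3 v3=1
Collision at t=6: particles 1 and 2 swap velocities; positions: p0=-23 p1=-2 p2=-2 p3=13; velocities now: v0=-4 v1=-3 v2=-1 v3=1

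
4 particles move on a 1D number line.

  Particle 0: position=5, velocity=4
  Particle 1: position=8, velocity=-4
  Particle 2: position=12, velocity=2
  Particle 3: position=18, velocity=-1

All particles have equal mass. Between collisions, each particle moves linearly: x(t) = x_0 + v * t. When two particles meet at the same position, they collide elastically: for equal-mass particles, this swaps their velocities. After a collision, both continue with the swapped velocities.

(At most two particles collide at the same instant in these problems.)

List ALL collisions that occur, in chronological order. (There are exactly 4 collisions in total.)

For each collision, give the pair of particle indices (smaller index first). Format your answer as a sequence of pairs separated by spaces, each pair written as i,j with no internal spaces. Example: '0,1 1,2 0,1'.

Collision at t=3/8: particles 0 and 1 swap velocities; positions: p0=13/2 p1=13/2 p2=51/4 p3=141/8; velocities now: v0=-4 v1=4 v2=2 v3=-1
Collision at t=2: particles 2 and 3 swap velocities; positions: p0=0 p1=13 p2=16 p3=16; velocities now: v0=-4 v1=4 v2=-1 v3=2
Collision at t=13/5: particles 1 and 2 swap velocities; positions: p0=-12/5 p1=77/5 p2=77/5 p3=86/5; velocities now: v0=-4 v1=-1 v2=4 v3=2
Collision at t=7/2: particles 2 and 3 swap velocities; positions: p0=-6 p1=29/2 p2=19 p3=19; velocities now: v0=-4 v1=-1 v2=2 v3=4

Answer: 0,1 2,3 1,2 2,3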